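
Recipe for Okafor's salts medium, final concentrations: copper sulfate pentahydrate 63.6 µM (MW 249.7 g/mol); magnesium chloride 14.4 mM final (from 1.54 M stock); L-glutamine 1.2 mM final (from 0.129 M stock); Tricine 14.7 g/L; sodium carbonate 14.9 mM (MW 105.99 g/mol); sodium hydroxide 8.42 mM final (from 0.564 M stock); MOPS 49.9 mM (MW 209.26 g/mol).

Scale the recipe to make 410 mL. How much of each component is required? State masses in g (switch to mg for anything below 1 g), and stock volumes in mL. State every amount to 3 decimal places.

Scale factor relative to 1 L: 0.41.
copper sulfate pentahydrate: 63.6 µmol/L × 249.7 g/mol × 0.41 L ÷ 1000 = 6.511 mg
magnesium chloride: C1V1 = C2V2 → 14.4 mM × 410 mL ÷ 1540 mM = 3.834 mL
L-glutamine: dilute stock: 1.2 mM × 410 mL ÷ 129 mM = 3.814 mL
Tricine: 14.7 g/L × 0.41 L = 6.027 g
sodium carbonate: 14.9 mmol/L × 105.99 mg/mmol × 0.41 L = 647.493 mg
sodium hydroxide: C1V1 = C2V2 → 8.42 mM × 410 mL ÷ 564 mM = 6.121 mL
MOPS: 49.9 mmol/L × 209.26 g/mol × 0.41 L ÷ 1000 = 4.281 g

copper sulfate pentahydrate 6.511 mg; magnesium chloride 3.834 mL; L-glutamine 3.814 mL; Tricine 6.027 g; sodium carbonate 647.493 mg; sodium hydroxide 6.121 mL; MOPS 4.281 g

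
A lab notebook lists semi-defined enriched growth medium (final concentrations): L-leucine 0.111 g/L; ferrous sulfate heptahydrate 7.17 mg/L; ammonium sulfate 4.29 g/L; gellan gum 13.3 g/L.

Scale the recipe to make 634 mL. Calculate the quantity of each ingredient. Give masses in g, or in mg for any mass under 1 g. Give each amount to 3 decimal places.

L-leucine 70.374 mg; ferrous sulfate heptahydrate 4.546 mg; ammonium sulfate 2.720 g; gellan gum 8.432 g

Working volume: 634 mL = 0.634 L.
L-leucine: 0.111 g/L × 0.634 L = 0.070374 g = 70.374 mg
ferrous sulfate heptahydrate: 7.17 mg/L × 0.634 L = 4.546 mg
ammonium sulfate: 4.29 g/L × 0.634 L = 2.720 g
gellan gum: 13.3 g/L × 0.634 L = 8.432 g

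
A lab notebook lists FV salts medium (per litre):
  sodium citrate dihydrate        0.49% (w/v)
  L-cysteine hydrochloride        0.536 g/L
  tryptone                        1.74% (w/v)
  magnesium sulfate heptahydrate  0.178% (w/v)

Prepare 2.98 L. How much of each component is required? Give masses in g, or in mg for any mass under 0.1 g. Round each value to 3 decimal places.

Scale factor relative to 1 L: 2.98.
sodium citrate dihydrate: 0.49% w/v = 4.9 g/L → 4.9 × 2.98 L = 14.602 g
L-cysteine hydrochloride: 0.536 g/L × 2.98 L = 1.597 g
tryptone: 1.74% w/v = 17.4 g/L → 17.4 × 2.98 L = 51.852 g
magnesium sulfate heptahydrate: 0.178 g per 100 mL × 2980 mL ÷ 100 = 5.304 g

sodium citrate dihydrate 14.602 g; L-cysteine hydrochloride 1.597 g; tryptone 51.852 g; magnesium sulfate heptahydrate 5.304 g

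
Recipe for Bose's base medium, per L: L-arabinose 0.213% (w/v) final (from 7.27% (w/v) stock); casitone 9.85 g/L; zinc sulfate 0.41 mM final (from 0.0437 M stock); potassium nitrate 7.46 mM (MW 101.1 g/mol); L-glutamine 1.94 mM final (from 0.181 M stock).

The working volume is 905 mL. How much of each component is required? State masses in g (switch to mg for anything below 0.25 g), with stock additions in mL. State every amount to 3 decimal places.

Scale factor relative to 1 L: 0.905.
L-arabinose: dilute stock: 0.213% ÷ 7.27% × 905 mL = 26.515 mL
casitone: 9.85 g/L × 0.905 L = 8.914 g
zinc sulfate: V = C2·V2/C1 = 0.41 mM × 905 mL ÷ 43.7 mM = 8.491 mL
potassium nitrate: 7.46 mmol/L × 101.1 g/mol × 0.905 L ÷ 1000 = 0.683 g
L-glutamine: C1V1 = C2V2 → 1.94 mM × 905 mL ÷ 181 mM = 9.700 mL

L-arabinose 26.515 mL; casitone 8.914 g; zinc sulfate 8.491 mL; potassium nitrate 0.683 g; L-glutamine 9.700 mL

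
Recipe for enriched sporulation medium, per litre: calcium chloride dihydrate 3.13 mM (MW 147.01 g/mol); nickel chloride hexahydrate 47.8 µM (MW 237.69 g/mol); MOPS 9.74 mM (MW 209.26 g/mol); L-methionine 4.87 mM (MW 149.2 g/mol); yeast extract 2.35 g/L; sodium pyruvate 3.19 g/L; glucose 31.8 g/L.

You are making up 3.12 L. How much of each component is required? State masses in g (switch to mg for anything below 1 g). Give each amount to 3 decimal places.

calcium chloride dihydrate 1.436 g; nickel chloride hexahydrate 35.448 mg; MOPS 6.359 g; L-methionine 2.267 g; yeast extract 7.332 g; sodium pyruvate 9.953 g; glucose 99.216 g

Working volume: 3.12 L.
calcium chloride dihydrate: 3.13 mmol/L × 147.01 g/mol × 3.12 L ÷ 1000 = 1.436 g
nickel chloride hexahydrate: 47.8 µmol/L × 237.69 g/mol × 3.12 L ÷ 1000 = 35.448 mg
MOPS: 9.74 mmol/L × 209.26 g/mol × 3.12 L ÷ 1000 = 6.359 g
L-methionine: 4.87 mmol/L × 149.2 g/mol × 3.12 L ÷ 1000 = 2.267 g
yeast extract: 2.35 g/L × 3.12 L = 7.332 g
sodium pyruvate: 3.19 g/L × 3.12 L = 9.953 g
glucose: 31.8 g/L × 3.12 L = 99.216 g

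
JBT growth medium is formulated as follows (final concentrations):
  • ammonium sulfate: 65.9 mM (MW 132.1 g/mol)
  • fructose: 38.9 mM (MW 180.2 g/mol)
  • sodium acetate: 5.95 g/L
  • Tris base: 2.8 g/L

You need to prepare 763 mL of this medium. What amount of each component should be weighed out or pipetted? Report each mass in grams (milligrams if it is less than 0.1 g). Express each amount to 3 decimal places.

Target volume = 763 mL = 0.763 L.
ammonium sulfate: 65.9 mmol/L × 132.1 g/mol × 0.763 L ÷ 1000 = 6.642 g
fructose: 38.9 mmol/L × 180.2 g/mol × 0.763 L ÷ 1000 = 5.348 g
sodium acetate: 5.95 g/L × 0.763 L = 4.540 g
Tris base: 2.8 g/L × 0.763 L = 2.136 g

ammonium sulfate 6.642 g; fructose 5.348 g; sodium acetate 4.540 g; Tris base 2.136 g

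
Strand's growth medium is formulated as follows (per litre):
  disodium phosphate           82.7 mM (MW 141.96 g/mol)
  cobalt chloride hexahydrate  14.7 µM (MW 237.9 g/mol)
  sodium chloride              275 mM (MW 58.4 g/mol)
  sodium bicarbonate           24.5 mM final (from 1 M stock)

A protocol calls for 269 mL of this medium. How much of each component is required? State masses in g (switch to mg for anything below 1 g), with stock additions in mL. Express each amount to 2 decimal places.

Target volume = 269 mL = 0.269 L.
disodium phosphate: 82.7 mmol/L × 141.96 g/mol × 0.269 L ÷ 1000 = 3.16 g
cobalt chloride hexahydrate: 14.7 µmol/L × 237.9 g/mol × 0.269 L ÷ 1000 = 0.94 mg
sodium chloride: 275 mmol/L × 58.4 g/mol × 0.269 L ÷ 1000 = 4.32 g
sodium bicarbonate: C1V1 = C2V2 → 24.5 mM × 269 mL ÷ 1000 mM = 6.59 mL

disodium phosphate 3.16 g; cobalt chloride hexahydrate 0.94 mg; sodium chloride 4.32 g; sodium bicarbonate 6.59 mL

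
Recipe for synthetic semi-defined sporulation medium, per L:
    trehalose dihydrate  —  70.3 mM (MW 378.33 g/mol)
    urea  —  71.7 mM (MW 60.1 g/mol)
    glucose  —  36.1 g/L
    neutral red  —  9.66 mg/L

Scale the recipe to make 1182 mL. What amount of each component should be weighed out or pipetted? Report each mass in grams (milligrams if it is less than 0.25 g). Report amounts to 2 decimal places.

Working volume: 1182 mL = 1.182 L.
trehalose dihydrate: 70.3 mmol/L × 378.33 g/mol × 1.182 L ÷ 1000 = 31.44 g
urea: 71.7 mmol/L × 60.1 g/mol × 1.182 L ÷ 1000 = 5.09 g
glucose: 36.1 g/L × 1.182 L = 42.67 g
neutral red: 9.66 mg/L × 1.182 L = 11.42 mg

trehalose dihydrate 31.44 g; urea 5.09 g; glucose 42.67 g; neutral red 11.42 mg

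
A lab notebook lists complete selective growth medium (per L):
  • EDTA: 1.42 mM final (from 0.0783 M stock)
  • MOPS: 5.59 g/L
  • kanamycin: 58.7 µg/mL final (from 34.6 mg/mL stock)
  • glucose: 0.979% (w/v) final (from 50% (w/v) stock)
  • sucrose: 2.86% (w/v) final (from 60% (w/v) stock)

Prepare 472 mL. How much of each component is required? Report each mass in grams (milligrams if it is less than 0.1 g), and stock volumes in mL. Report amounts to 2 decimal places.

EDTA 8.56 mL; MOPS 2.64 g; kanamycin 0.80 mL; glucose 9.24 mL; sucrose 22.50 mL

Scale factor relative to 1 L: 0.472.
EDTA: C1V1 = C2V2 → 1.42 mM × 472 mL ÷ 78.3 mM = 8.56 mL
MOPS: 5.59 g/L × 0.472 L = 2.64 g
kanamycin: V = C2·V2/C1 = 58.7 µg/mL × 472 mL ÷ 34600 µg/mL = 0.80 mL
glucose: V = C2·V2/C1 = 0.979% ÷ 50% × 472 mL = 9.24 mL
sucrose: C1V1 = C2V2 → 2.86% ÷ 60% × 472 mL = 22.50 mL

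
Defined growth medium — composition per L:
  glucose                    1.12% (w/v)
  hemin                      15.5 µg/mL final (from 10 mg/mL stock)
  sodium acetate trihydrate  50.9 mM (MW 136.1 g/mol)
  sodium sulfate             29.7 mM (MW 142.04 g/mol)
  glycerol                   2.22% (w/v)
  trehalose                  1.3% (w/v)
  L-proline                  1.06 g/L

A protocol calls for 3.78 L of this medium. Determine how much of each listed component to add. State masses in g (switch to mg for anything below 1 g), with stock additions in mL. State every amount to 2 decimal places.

glucose 42.34 g; hemin 5.86 mL; sodium acetate trihydrate 26.19 g; sodium sulfate 15.95 g; glycerol 83.92 g; trehalose 49.14 g; L-proline 4.01 g

Scale factor relative to 1 L: 3.78.
glucose: 1.12% w/v = 11.2 g/L → 11.2 × 3.78 L = 42.34 g
hemin: C1V1 = C2V2 → 15.5 µg/mL × 3780 mL ÷ 10000 µg/mL = 5.86 mL
sodium acetate trihydrate: 50.9 mmol/L × 136.1 g/mol × 3.78 L ÷ 1000 = 26.19 g
sodium sulfate: 29.7 mmol/L × 142.04 g/mol × 3.78 L ÷ 1000 = 15.95 g
glycerol: 2.22 g per 100 mL × 3780 mL ÷ 100 = 83.92 g
trehalose: 1.3 g per 100 mL × 3780 mL ÷ 100 = 49.14 g
L-proline: 1.06 g/L × 3.78 L = 4.01 g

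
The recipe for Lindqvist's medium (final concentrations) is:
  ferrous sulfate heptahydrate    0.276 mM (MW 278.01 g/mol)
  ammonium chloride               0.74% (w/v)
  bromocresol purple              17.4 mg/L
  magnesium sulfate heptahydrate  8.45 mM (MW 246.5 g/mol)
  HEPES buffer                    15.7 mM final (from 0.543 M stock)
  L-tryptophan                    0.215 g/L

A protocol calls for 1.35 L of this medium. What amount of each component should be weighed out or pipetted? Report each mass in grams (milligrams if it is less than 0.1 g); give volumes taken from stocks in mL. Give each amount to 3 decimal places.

Scale factor relative to 1 L: 1.35.
ferrous sulfate heptahydrate: 0.276 mmol/L × 278.01 g/mol × 1.35 L ÷ 1000 = 0.104 g
ammonium chloride: 0.74% w/v = 7.4 g/L → 7.4 × 1.35 L = 9.990 g
bromocresol purple: 17.4 mg/L × 1.35 L = 23.490 mg
magnesium sulfate heptahydrate: 8.45 mmol/L × 246.5 g/mol × 1.35 L ÷ 1000 = 2.812 g
HEPES buffer: dilute stock: 15.7 mM × 1350 mL ÷ 543 mM = 39.033 mL
L-tryptophan: 0.215 g/L × 1.35 L = 0.290 g

ferrous sulfate heptahydrate 0.104 g; ammonium chloride 9.990 g; bromocresol purple 23.490 mg; magnesium sulfate heptahydrate 2.812 g; HEPES buffer 39.033 mL; L-tryptophan 0.290 g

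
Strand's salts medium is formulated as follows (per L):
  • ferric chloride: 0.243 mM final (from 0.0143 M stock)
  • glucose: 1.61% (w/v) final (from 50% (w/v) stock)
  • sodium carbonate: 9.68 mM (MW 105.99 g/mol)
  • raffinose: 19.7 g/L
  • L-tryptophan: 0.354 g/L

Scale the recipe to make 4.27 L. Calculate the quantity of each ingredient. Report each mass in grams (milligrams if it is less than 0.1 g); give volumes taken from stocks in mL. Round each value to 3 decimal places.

ferric chloride 72.560 mL; glucose 137.494 mL; sodium carbonate 4.381 g; raffinose 84.119 g; L-tryptophan 1.512 g

Working volume: 4.27 L.
ferric chloride: C1V1 = C2V2 → 0.243 mM × 4270 mL ÷ 14.3 mM = 72.560 mL
glucose: C1V1 = C2V2 → 1.61% ÷ 50% × 4270 mL = 137.494 mL
sodium carbonate: 9.68 mmol/L × 105.99 g/mol × 4.27 L ÷ 1000 = 4.381 g
raffinose: 19.7 g/L × 4.27 L = 84.119 g
L-tryptophan: 0.354 g/L × 4.27 L = 1.512 g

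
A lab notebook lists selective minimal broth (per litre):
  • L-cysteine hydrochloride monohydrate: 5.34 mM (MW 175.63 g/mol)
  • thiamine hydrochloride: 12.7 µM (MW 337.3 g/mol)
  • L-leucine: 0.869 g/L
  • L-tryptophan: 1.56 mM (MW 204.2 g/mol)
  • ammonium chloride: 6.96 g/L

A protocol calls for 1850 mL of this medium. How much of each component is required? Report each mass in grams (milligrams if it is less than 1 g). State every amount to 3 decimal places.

Target volume = 1850 mL = 1.85 L.
L-cysteine hydrochloride monohydrate: 5.34 mmol/L × 175.63 g/mol × 1.85 L ÷ 1000 = 1.735 g
thiamine hydrochloride: 12.7 µmol/L × 337.3 g/mol × 1.85 L ÷ 1000 = 7.925 mg
L-leucine: 0.869 g/L × 1.85 L = 1.608 g
L-tryptophan: 1.56 mmol/L × 204.2 mg/mmol × 1.85 L = 589.321 mg
ammonium chloride: 6.96 g/L × 1.85 L = 12.876 g

L-cysteine hydrochloride monohydrate 1.735 g; thiamine hydrochloride 7.925 mg; L-leucine 1.608 g; L-tryptophan 589.321 mg; ammonium chloride 12.876 g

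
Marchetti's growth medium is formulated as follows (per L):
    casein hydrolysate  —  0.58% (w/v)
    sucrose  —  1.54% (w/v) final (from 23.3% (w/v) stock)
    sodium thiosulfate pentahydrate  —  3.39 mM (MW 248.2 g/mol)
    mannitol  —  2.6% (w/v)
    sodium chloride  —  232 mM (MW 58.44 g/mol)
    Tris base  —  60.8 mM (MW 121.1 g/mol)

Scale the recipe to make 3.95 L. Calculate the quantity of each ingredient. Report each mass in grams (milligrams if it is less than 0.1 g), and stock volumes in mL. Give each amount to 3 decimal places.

casein hydrolysate 22.910 g; sucrose 261.073 mL; sodium thiosulfate pentahydrate 3.324 g; mannitol 102.700 g; sodium chloride 53.554 g; Tris base 29.083 g

Scale factor relative to 1 L: 3.95.
casein hydrolysate: 0.58 g per 100 mL × 3950 mL ÷ 100 = 22.910 g
sucrose: V = C2·V2/C1 = 1.54% ÷ 23.3% × 3950 mL = 261.073 mL
sodium thiosulfate pentahydrate: 3.39 mmol/L × 248.2 g/mol × 3.95 L ÷ 1000 = 3.324 g
mannitol: 2.6% w/v = 26 g/L → 26 × 3.95 L = 102.700 g
sodium chloride: 232 mmol/L × 58.44 g/mol × 3.95 L ÷ 1000 = 53.554 g
Tris base: 60.8 mmol/L × 121.1 g/mol × 3.95 L ÷ 1000 = 29.083 g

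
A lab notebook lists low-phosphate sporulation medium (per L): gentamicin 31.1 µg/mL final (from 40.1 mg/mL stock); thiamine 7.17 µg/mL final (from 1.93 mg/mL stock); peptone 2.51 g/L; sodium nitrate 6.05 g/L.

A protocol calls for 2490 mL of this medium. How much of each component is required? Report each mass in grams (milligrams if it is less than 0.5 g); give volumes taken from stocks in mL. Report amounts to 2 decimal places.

Target volume = 2490 mL = 2.49 L.
gentamicin: C1V1 = C2V2 → 31.1 µg/mL × 2490 mL ÷ 40100 µg/mL = 1.93 mL
thiamine: C1V1 = C2V2 → 7.17 µg/mL × 2490 mL ÷ 1930 µg/mL = 9.25 mL
peptone: 2.51 g/L × 2.49 L = 6.25 g
sodium nitrate: 6.05 g/L × 2.49 L = 15.06 g

gentamicin 1.93 mL; thiamine 9.25 mL; peptone 6.25 g; sodium nitrate 15.06 g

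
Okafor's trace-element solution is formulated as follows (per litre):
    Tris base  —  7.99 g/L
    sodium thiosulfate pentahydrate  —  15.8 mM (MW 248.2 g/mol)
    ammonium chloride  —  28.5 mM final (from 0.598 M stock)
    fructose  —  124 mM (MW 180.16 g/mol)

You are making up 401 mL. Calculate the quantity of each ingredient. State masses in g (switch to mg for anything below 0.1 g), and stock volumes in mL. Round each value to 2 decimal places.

Target volume = 401 mL = 0.401 L.
Tris base: 7.99 g/L × 0.401 L = 3.20 g
sodium thiosulfate pentahydrate: 15.8 mmol/L × 248.2 g/mol × 0.401 L ÷ 1000 = 1.57 g
ammonium chloride: C1V1 = C2V2 → 28.5 mM × 401 mL ÷ 598 mM = 19.11 mL
fructose: 124 mmol/L × 180.16 g/mol × 0.401 L ÷ 1000 = 8.96 g

Tris base 3.20 g; sodium thiosulfate pentahydrate 1.57 g; ammonium chloride 19.11 mL; fructose 8.96 g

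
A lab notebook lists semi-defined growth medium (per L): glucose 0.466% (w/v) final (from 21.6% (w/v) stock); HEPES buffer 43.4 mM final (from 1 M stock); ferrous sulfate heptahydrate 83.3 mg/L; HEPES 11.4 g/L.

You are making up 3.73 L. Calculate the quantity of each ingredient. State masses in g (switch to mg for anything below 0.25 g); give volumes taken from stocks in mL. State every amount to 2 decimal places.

glucose 80.47 mL; HEPES buffer 161.88 mL; ferrous sulfate heptahydrate 0.31 g; HEPES 42.52 g

Working volume: 3.73 L.
glucose: C1V1 = C2V2 → 0.466% ÷ 21.6% × 3730 mL = 80.47 mL
HEPES buffer: C1V1 = C2V2 → 43.4 mM × 3730 mL ÷ 1000 mM = 161.88 mL
ferrous sulfate heptahydrate: 83.3 mg/L × 3.73 L = 310.709 mg = 0.31 g
HEPES: 11.4 g/L × 3.73 L = 42.52 g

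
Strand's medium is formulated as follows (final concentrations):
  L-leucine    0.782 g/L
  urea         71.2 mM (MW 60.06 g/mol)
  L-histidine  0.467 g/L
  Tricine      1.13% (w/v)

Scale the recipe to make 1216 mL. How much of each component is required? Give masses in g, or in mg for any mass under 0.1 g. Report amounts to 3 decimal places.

L-leucine 0.951 g; urea 5.200 g; L-histidine 0.568 g; Tricine 13.741 g

Scale factor relative to 1 L: 1.216.
L-leucine: 0.782 g/L × 1.216 L = 0.951 g
urea: 71.2 mmol/L × 60.06 g/mol × 1.216 L ÷ 1000 = 5.200 g
L-histidine: 0.467 g/L × 1.216 L = 0.568 g
Tricine: 1.13 g per 100 mL × 1216 mL ÷ 100 = 13.741 g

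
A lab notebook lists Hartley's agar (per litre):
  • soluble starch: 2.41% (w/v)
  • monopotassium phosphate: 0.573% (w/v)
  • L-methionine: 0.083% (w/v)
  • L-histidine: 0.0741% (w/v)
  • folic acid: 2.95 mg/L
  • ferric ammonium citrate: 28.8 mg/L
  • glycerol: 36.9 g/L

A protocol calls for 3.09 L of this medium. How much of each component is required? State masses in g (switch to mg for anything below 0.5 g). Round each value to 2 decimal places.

Scale factor relative to 1 L: 3.09.
soluble starch: 2.41% w/v = 24.1 g/L → 24.1 × 3.09 L = 74.47 g
monopotassium phosphate: 0.573% w/v = 5.73 g/L → 5.73 × 3.09 L = 17.71 g
L-methionine: 0.083 g per 100 mL × 3090 mL ÷ 100 = 2.56 g
L-histidine: 0.0741% w/v = 0.741 g/L → 0.741 × 3.09 L = 2.29 g
folic acid: 2.95 mg/L × 3.09 L = 9.12 mg
ferric ammonium citrate: 28.8 mg/L × 3.09 L = 88.99 mg
glycerol: 36.9 g/L × 3.09 L = 114.02 g

soluble starch 74.47 g; monopotassium phosphate 17.71 g; L-methionine 2.56 g; L-histidine 2.29 g; folic acid 9.12 mg; ferric ammonium citrate 88.99 mg; glycerol 114.02 g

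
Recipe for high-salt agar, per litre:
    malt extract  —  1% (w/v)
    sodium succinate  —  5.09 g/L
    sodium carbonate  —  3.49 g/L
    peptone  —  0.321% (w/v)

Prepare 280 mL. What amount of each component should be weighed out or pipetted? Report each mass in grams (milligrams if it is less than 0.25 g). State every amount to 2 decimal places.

Working volume: 280 mL = 0.28 L.
malt extract: 1% w/v = 10 g/L → 10 × 0.28 L = 2.80 g
sodium succinate: 5.09 g/L × 0.28 L = 1.43 g
sodium carbonate: 3.49 g/L × 0.28 L = 0.98 g
peptone: 0.321% w/v = 3.21 g/L → 3.21 × 0.28 L = 0.90 g

malt extract 2.80 g; sodium succinate 1.43 g; sodium carbonate 0.98 g; peptone 0.90 g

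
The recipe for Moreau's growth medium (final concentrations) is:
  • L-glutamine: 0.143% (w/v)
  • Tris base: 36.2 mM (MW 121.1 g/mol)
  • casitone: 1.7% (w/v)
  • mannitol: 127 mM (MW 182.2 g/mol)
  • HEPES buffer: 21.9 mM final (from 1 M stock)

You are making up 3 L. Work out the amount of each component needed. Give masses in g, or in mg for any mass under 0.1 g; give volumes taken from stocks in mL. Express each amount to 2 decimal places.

Scale factor relative to 1 L: 3.
L-glutamine: 0.143 g per 100 mL × 3000 mL ÷ 100 = 4.29 g
Tris base: 36.2 mmol/L × 121.1 g/mol × 3 L ÷ 1000 = 13.15 g
casitone: 1.7% w/v = 17 g/L → 17 × 3 L = 51.00 g
mannitol: 127 mmol/L × 182.2 g/mol × 3 L ÷ 1000 = 69.42 g
HEPES buffer: V = C2·V2/C1 = 21.9 mM × 3000 mL ÷ 1000 mM = 65.70 mL

L-glutamine 4.29 g; Tris base 13.15 g; casitone 51.00 g; mannitol 69.42 g; HEPES buffer 65.70 mL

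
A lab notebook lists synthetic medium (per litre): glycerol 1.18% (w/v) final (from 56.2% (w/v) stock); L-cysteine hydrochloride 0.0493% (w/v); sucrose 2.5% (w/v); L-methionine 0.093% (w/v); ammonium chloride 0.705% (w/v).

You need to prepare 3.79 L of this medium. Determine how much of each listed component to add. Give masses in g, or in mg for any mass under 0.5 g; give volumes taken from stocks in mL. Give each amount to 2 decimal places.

Working volume: 3.79 L.
glycerol: C1V1 = C2V2 → 1.18% ÷ 56.2% × 3790 mL = 79.58 mL
L-cysteine hydrochloride: 0.0493% w/v = 0.493 g/L → 0.493 × 3.79 L = 1.87 g
sucrose: 2.5 g per 100 mL × 3790 mL ÷ 100 = 94.75 g
L-methionine: 0.093 g per 100 mL × 3790 mL ÷ 100 = 3.52 g
ammonium chloride: 0.705 g per 100 mL × 3790 mL ÷ 100 = 26.72 g

glycerol 79.58 mL; L-cysteine hydrochloride 1.87 g; sucrose 94.75 g; L-methionine 3.52 g; ammonium chloride 26.72 g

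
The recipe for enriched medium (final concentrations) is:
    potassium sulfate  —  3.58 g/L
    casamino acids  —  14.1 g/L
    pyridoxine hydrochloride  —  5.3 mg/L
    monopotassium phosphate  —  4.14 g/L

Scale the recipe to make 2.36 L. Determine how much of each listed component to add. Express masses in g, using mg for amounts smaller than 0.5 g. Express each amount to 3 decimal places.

Scale factor relative to 1 L: 2.36.
potassium sulfate: 3.58 g/L × 2.36 L = 8.449 g
casamino acids: 14.1 g/L × 2.36 L = 33.276 g
pyridoxine hydrochloride: 5.3 mg/L × 2.36 L = 12.508 mg
monopotassium phosphate: 4.14 g/L × 2.36 L = 9.770 g

potassium sulfate 8.449 g; casamino acids 33.276 g; pyridoxine hydrochloride 12.508 mg; monopotassium phosphate 9.770 g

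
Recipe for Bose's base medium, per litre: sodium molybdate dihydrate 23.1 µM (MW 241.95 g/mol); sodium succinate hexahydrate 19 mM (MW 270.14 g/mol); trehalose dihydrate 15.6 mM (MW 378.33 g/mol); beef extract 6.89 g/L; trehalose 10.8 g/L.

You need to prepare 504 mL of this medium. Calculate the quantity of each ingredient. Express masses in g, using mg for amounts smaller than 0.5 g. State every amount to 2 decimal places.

sodium molybdate dihydrate 2.82 mg; sodium succinate hexahydrate 2.59 g; trehalose dihydrate 2.97 g; beef extract 3.47 g; trehalose 5.44 g

Working volume: 504 mL = 0.504 L.
sodium molybdate dihydrate: 23.1 µmol/L × 241.95 g/mol × 0.504 L ÷ 1000 = 2.82 mg
sodium succinate hexahydrate: 19 mmol/L × 270.14 g/mol × 0.504 L ÷ 1000 = 2.59 g
trehalose dihydrate: 15.6 mmol/L × 378.33 g/mol × 0.504 L ÷ 1000 = 2.97 g
beef extract: 6.89 g/L × 0.504 L = 3.47 g
trehalose: 10.8 g/L × 0.504 L = 5.44 g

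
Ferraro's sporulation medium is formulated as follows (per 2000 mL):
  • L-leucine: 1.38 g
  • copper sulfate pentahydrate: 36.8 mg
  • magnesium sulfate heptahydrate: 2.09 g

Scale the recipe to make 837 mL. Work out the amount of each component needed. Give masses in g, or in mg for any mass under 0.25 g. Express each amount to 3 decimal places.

L-leucine 0.578 g; copper sulfate pentahydrate 15.401 mg; magnesium sulfate heptahydrate 0.875 g

Ratio of target to recipe volume: 837 / 2000 = 0.4185.
L-leucine: 1.38 g × (837 mL / 2000 mL) = 0.578 g
copper sulfate pentahydrate: 36.8 mg × (837 mL / 2000 mL) = 15.401 mg
magnesium sulfate heptahydrate: 2.09 g × (837 mL / 2000 mL) = 0.875 g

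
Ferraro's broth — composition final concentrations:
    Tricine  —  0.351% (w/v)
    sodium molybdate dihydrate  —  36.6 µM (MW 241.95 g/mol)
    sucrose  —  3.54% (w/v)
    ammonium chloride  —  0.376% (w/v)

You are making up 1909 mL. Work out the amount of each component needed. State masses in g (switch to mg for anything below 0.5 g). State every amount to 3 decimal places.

Scale factor relative to 1 L: 1.909.
Tricine: 0.351% w/v = 3.51 g/L → 3.51 × 1.909 L = 6.701 g
sodium molybdate dihydrate: 36.6 µmol/L × 241.95 g/mol × 1.909 L ÷ 1000 = 16.905 mg
sucrose: 3.54 g per 100 mL × 1909 mL ÷ 100 = 67.579 g
ammonium chloride: 0.376% w/v = 3.76 g/L → 3.76 × 1.909 L = 7.178 g

Tricine 6.701 g; sodium molybdate dihydrate 16.905 mg; sucrose 67.579 g; ammonium chloride 7.178 g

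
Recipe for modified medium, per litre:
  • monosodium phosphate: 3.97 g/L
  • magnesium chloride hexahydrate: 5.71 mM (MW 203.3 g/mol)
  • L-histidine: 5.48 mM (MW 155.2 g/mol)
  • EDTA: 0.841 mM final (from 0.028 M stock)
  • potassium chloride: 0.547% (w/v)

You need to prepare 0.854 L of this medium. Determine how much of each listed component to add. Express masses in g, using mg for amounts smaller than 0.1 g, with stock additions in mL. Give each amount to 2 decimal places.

monosodium phosphate 3.39 g; magnesium chloride hexahydrate 0.99 g; L-histidine 0.73 g; EDTA 25.65 mL; potassium chloride 4.67 g

Working volume: 0.854 L.
monosodium phosphate: 3.97 g/L × 0.854 L = 3.39 g
magnesium chloride hexahydrate: 5.71 mmol/L × 203.3 g/mol × 0.854 L ÷ 1000 = 0.99 g
L-histidine: 5.48 mmol/L × 155.2 g/mol × 0.854 L ÷ 1000 = 0.73 g
EDTA: C1V1 = C2V2 → 0.841 mM × 854 mL ÷ 28 mM = 25.65 mL
potassium chloride: 0.547 g per 100 mL × 854 mL ÷ 100 = 4.67 g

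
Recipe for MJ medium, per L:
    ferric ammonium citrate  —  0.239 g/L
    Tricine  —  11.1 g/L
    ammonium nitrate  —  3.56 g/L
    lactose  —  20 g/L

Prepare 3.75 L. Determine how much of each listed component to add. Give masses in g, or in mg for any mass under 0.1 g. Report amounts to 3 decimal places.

Working volume: 3.75 L.
ferric ammonium citrate: 0.239 g/L × 3.75 L = 0.896 g
Tricine: 11.1 g/L × 3.75 L = 41.625 g
ammonium nitrate: 3.56 g/L × 3.75 L = 13.350 g
lactose: 20 g/L × 3.75 L = 75.000 g

ferric ammonium citrate 0.896 g; Tricine 41.625 g; ammonium nitrate 13.350 g; lactose 75.000 g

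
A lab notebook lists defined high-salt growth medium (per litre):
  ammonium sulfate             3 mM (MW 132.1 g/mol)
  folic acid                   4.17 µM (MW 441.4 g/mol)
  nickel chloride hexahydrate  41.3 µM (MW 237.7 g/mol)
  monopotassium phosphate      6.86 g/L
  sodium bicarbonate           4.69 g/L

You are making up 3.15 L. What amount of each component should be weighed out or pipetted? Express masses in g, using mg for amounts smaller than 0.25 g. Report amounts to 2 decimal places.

ammonium sulfate 1.25 g; folic acid 5.80 mg; nickel chloride hexahydrate 30.92 mg; monopotassium phosphate 21.61 g; sodium bicarbonate 14.77 g

Scale factor relative to 1 L: 3.15.
ammonium sulfate: 3 mmol/L × 132.1 g/mol × 3.15 L ÷ 1000 = 1.25 g
folic acid: 4.17 µmol/L × 441.4 g/mol × 3.15 L ÷ 1000 = 5.80 mg
nickel chloride hexahydrate: 41.3 µmol/L × 237.7 g/mol × 3.15 L ÷ 1000 = 30.92 mg
monopotassium phosphate: 6.86 g/L × 3.15 L = 21.61 g
sodium bicarbonate: 4.69 g/L × 3.15 L = 14.77 g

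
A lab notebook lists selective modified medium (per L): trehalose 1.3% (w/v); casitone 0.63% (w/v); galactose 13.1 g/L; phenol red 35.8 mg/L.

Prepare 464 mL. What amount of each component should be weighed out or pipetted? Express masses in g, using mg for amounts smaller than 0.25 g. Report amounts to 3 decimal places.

trehalose 6.032 g; casitone 2.923 g; galactose 6.078 g; phenol red 16.611 mg

Working volume: 464 mL = 0.464 L.
trehalose: 1.3 g per 100 mL × 464 mL ÷ 100 = 6.032 g
casitone: 0.63% w/v = 6.3 g/L → 6.3 × 0.464 L = 2.923 g
galactose: 13.1 g/L × 0.464 L = 6.078 g
phenol red: 35.8 mg/L × 0.464 L = 16.611 mg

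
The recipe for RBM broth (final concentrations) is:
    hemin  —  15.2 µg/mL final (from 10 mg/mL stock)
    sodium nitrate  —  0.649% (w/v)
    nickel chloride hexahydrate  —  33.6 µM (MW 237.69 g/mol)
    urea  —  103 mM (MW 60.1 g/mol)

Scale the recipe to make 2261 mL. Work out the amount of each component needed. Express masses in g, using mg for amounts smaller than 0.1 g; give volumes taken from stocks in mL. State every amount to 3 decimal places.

hemin 3.437 mL; sodium nitrate 14.674 g; nickel chloride hexahydrate 18.057 mg; urea 13.996 g

Scale factor relative to 1 L: 2.261.
hemin: V = C2·V2/C1 = 15.2 µg/mL × 2261 mL ÷ 10000 µg/mL = 3.437 mL
sodium nitrate: 0.649 g per 100 mL × 2261 mL ÷ 100 = 14.674 g
nickel chloride hexahydrate: 33.6 µmol/L × 237.69 g/mol × 2.261 L ÷ 1000 = 18.057 mg
urea: 103 mmol/L × 60.1 g/mol × 2.261 L ÷ 1000 = 13.996 g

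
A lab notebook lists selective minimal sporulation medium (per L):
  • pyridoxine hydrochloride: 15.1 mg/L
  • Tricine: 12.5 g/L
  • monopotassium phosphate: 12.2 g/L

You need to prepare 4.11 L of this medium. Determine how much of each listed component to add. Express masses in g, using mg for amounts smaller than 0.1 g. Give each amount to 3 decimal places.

pyridoxine hydrochloride 62.061 mg; Tricine 51.375 g; monopotassium phosphate 50.142 g

Scale factor relative to 1 L: 4.11.
pyridoxine hydrochloride: 15.1 mg/L × 4.11 L = 62.061 mg
Tricine: 12.5 g/L × 4.11 L = 51.375 g
monopotassium phosphate: 12.2 g/L × 4.11 L = 50.142 g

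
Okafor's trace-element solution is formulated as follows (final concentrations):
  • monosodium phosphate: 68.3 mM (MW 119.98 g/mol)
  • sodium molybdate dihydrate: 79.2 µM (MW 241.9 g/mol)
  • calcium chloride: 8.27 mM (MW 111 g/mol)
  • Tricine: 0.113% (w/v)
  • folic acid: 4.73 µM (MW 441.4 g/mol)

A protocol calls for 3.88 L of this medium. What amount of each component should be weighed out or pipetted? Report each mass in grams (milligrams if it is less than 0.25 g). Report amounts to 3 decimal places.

Scale factor relative to 1 L: 3.88.
monosodium phosphate: 68.3 mmol/L × 119.98 g/mol × 3.88 L ÷ 1000 = 31.795 g
sodium molybdate dihydrate: 79.2 µmol/L × 241.9 g/mol × 3.88 L ÷ 1000 = 74.335 mg
calcium chloride: 8.27 mmol/L × 111 g/mol × 3.88 L ÷ 1000 = 3.562 g
Tricine: 0.113 g per 100 mL × 3880 mL ÷ 100 = 4.384 g
folic acid: 4.73 µmol/L × 441.4 g/mol × 3.88 L ÷ 1000 = 8.101 mg

monosodium phosphate 31.795 g; sodium molybdate dihydrate 74.335 mg; calcium chloride 3.562 g; Tricine 4.384 g; folic acid 8.101 mg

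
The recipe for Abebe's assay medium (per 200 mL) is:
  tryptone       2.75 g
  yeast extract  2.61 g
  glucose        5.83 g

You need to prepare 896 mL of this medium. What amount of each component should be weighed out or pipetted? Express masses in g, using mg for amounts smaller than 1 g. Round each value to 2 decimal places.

Ratio of target to recipe volume: 896 / 200 = 4.48.
tryptone: 2.75 g × (896 mL / 200 mL) = 12.32 g
yeast extract: 2.61 g × (896 mL / 200 mL) = 11.69 g
glucose: 5.83 g × (896 mL / 200 mL) = 26.12 g

tryptone 12.32 g; yeast extract 11.69 g; glucose 26.12 g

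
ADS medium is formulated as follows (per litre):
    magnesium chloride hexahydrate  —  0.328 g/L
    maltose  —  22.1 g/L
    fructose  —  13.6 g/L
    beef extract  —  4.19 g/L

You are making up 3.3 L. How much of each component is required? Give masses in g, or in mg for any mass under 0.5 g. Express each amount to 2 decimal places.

magnesium chloride hexahydrate 1.08 g; maltose 72.93 g; fructose 44.88 g; beef extract 13.83 g

Working volume: 3.3 L.
magnesium chloride hexahydrate: 0.328 g/L × 3.3 L = 1.08 g
maltose: 22.1 g/L × 3.3 L = 72.93 g
fructose: 13.6 g/L × 3.3 L = 44.88 g
beef extract: 4.19 g/L × 3.3 L = 13.83 g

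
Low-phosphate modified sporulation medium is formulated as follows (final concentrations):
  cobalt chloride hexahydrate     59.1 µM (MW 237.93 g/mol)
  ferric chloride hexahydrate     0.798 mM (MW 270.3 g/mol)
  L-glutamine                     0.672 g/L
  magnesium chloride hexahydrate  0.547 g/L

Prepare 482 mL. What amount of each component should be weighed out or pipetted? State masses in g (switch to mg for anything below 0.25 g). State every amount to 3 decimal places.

Scale factor relative to 1 L: 0.482.
cobalt chloride hexahydrate: 59.1 µmol/L × 237.93 g/mol × 0.482 L ÷ 1000 = 6.778 mg
ferric chloride hexahydrate: 0.798 mmol/L × 270.3 mg/mmol × 0.482 L = 103.967 mg
L-glutamine: 0.672 g/L × 0.482 L = 0.324 g
magnesium chloride hexahydrate: 0.547 g/L × 0.482 L = 0.264 g

cobalt chloride hexahydrate 6.778 mg; ferric chloride hexahydrate 103.967 mg; L-glutamine 0.324 g; magnesium chloride hexahydrate 0.264 g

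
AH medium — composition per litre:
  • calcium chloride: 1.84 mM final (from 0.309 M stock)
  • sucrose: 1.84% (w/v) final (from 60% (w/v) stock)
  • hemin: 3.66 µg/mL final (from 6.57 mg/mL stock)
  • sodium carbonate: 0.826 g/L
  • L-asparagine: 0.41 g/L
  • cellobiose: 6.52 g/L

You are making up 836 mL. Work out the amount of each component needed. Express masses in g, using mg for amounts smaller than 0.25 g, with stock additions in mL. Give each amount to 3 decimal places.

calcium chloride 4.978 mL; sucrose 25.637 mL; hemin 0.466 mL; sodium carbonate 0.691 g; L-asparagine 0.343 g; cellobiose 5.451 g

Working volume: 836 mL = 0.836 L.
calcium chloride: V = C2·V2/C1 = 1.84 mM × 836 mL ÷ 309 mM = 4.978 mL
sucrose: C1V1 = C2V2 → 1.84% ÷ 60% × 836 mL = 25.637 mL
hemin: V = C2·V2/C1 = 3.66 µg/mL × 836 mL ÷ 6570 µg/mL = 0.466 mL
sodium carbonate: 0.826 g/L × 0.836 L = 0.691 g
L-asparagine: 0.41 g/L × 0.836 L = 0.343 g
cellobiose: 6.52 g/L × 0.836 L = 5.451 g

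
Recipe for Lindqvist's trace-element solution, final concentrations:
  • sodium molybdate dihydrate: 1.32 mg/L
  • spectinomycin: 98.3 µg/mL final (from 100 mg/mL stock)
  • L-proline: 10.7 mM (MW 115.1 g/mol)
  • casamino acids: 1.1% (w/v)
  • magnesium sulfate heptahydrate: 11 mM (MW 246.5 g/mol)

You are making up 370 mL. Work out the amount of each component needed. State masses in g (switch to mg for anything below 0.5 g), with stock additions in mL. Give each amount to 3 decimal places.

sodium molybdate dihydrate 0.488 mg; spectinomycin 0.364 mL; L-proline 455.681 mg; casamino acids 4.070 g; magnesium sulfate heptahydrate 1.003 g

Target volume = 370 mL = 0.37 L.
sodium molybdate dihydrate: 1.32 mg/L × 0.37 L = 0.488 mg
spectinomycin: V = C2·V2/C1 = 98.3 µg/mL × 370 mL ÷ 100000 µg/mL = 0.364 mL
L-proline: 10.7 mmol/L × 115.1 mg/mmol × 0.37 L = 455.681 mg
casamino acids: 1.1 g per 100 mL × 370 mL ÷ 100 = 4.070 g
magnesium sulfate heptahydrate: 11 mmol/L × 246.5 g/mol × 0.37 L ÷ 1000 = 1.003 g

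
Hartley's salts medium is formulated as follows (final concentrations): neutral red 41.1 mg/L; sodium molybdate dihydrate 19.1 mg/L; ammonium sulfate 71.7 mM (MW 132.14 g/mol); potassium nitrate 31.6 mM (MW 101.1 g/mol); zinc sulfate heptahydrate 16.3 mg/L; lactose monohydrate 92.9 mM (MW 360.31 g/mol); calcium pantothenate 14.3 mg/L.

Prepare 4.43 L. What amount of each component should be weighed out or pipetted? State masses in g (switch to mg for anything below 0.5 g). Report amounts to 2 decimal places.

neutral red 182.07 mg; sodium molybdate dihydrate 84.61 mg; ammonium sulfate 41.97 g; potassium nitrate 14.15 g; zinc sulfate heptahydrate 72.21 mg; lactose monohydrate 148.28 g; calcium pantothenate 63.35 mg

Scale factor relative to 1 L: 4.43.
neutral red: 41.1 mg/L × 4.43 L = 182.07 mg
sodium molybdate dihydrate: 19.1 mg/L × 4.43 L = 84.61 mg
ammonium sulfate: 71.7 mmol/L × 132.14 g/mol × 4.43 L ÷ 1000 = 41.97 g
potassium nitrate: 31.6 mmol/L × 101.1 g/mol × 4.43 L ÷ 1000 = 14.15 g
zinc sulfate heptahydrate: 16.3 mg/L × 4.43 L = 72.21 mg
lactose monohydrate: 92.9 mmol/L × 360.31 g/mol × 4.43 L ÷ 1000 = 148.28 g
calcium pantothenate: 14.3 mg/L × 4.43 L = 63.35 mg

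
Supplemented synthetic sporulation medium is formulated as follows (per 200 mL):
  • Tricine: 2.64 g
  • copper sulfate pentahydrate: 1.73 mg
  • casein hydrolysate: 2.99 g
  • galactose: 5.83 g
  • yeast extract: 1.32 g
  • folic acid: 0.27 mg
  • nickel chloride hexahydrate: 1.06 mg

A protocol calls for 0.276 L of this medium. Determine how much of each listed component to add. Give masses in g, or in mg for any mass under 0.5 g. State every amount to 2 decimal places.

Ratio of target to recipe volume: 276 / 200 = 1.38.
Tricine: 2.64 g × (276 mL / 200 mL) = 3.64 g
copper sulfate pentahydrate: 1.73 mg × (276 mL / 200 mL) = 2.39 mg
casein hydrolysate: 2.99 g × (276 mL / 200 mL) = 4.13 g
galactose: 5.83 g × (276 mL / 200 mL) = 8.05 g
yeast extract: 1.32 g × (276 mL / 200 mL) = 1.82 g
folic acid: 0.27 mg × (276 mL / 200 mL) = 0.37 mg
nickel chloride hexahydrate: 1.06 mg × (276 mL / 200 mL) = 1.46 mg

Tricine 3.64 g; copper sulfate pentahydrate 2.39 mg; casein hydrolysate 4.13 g; galactose 8.05 g; yeast extract 1.82 g; folic acid 0.37 mg; nickel chloride hexahydrate 1.46 mg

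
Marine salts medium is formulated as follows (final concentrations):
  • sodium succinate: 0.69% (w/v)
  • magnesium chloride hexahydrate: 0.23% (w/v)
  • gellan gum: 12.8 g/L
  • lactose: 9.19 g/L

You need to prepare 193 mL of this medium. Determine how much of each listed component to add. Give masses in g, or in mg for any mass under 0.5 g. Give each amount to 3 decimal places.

sodium succinate 1.332 g; magnesium chloride hexahydrate 443.900 mg; gellan gum 2.470 g; lactose 1.774 g

Scale factor relative to 1 L: 0.193.
sodium succinate: 0.69 g per 100 mL × 193 mL ÷ 100 = 1.332 g
magnesium chloride hexahydrate: 0.23 g per 100 mL × 193 mL ÷ 100 = 0.4439 g = 443.900 mg
gellan gum: 12.8 g/L × 0.193 L = 2.470 g
lactose: 9.19 g/L × 0.193 L = 1.774 g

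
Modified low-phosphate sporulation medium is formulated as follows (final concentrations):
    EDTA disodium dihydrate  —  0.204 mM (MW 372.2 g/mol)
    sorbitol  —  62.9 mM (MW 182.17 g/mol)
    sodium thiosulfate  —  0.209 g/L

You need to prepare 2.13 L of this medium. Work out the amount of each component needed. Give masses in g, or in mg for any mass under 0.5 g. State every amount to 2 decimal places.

EDTA disodium dihydrate 161.73 mg; sorbitol 24.41 g; sodium thiosulfate 445.17 mg

Scale factor relative to 1 L: 2.13.
EDTA disodium dihydrate: 0.204 mmol/L × 372.2 mg/mmol × 2.13 L = 161.73 mg
sorbitol: 62.9 mmol/L × 182.17 g/mol × 2.13 L ÷ 1000 = 24.41 g
sodium thiosulfate: 0.209 g/L × 2.13 L = 0.44517 g = 445.17 mg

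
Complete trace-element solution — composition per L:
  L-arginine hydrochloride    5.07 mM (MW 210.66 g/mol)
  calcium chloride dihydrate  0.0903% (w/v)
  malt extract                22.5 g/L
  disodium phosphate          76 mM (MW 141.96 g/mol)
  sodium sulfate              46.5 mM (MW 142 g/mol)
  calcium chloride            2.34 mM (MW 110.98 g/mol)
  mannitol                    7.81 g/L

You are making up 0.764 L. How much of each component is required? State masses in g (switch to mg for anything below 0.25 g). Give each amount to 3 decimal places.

Scale factor relative to 1 L: 0.764.
L-arginine hydrochloride: 5.07 mmol/L × 210.66 g/mol × 0.764 L ÷ 1000 = 0.816 g
calcium chloride dihydrate: 0.0903 g per 100 mL × 764 mL ÷ 100 = 0.690 g
malt extract: 22.5 g/L × 0.764 L = 17.190 g
disodium phosphate: 76 mmol/L × 141.96 g/mol × 0.764 L ÷ 1000 = 8.243 g
sodium sulfate: 46.5 mmol/L × 142 g/mol × 0.764 L ÷ 1000 = 5.045 g
calcium chloride: 2.34 mmol/L × 110.98 mg/mmol × 0.764 L = 198.406 mg
mannitol: 7.81 g/L × 0.764 L = 5.967 g

L-arginine hydrochloride 0.816 g; calcium chloride dihydrate 0.690 g; malt extract 17.190 g; disodium phosphate 8.243 g; sodium sulfate 5.045 g; calcium chloride 198.406 mg; mannitol 5.967 g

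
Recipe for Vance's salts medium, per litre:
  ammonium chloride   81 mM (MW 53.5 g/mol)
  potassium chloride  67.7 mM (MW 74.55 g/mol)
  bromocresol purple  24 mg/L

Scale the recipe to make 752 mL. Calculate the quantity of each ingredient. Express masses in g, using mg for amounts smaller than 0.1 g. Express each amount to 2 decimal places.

ammonium chloride 3.26 g; potassium chloride 3.80 g; bromocresol purple 18.05 mg

Target volume = 752 mL = 0.752 L.
ammonium chloride: 81 mmol/L × 53.5 g/mol × 0.752 L ÷ 1000 = 3.26 g
potassium chloride: 67.7 mmol/L × 74.55 g/mol × 0.752 L ÷ 1000 = 3.80 g
bromocresol purple: 24 mg/L × 0.752 L = 18.05 mg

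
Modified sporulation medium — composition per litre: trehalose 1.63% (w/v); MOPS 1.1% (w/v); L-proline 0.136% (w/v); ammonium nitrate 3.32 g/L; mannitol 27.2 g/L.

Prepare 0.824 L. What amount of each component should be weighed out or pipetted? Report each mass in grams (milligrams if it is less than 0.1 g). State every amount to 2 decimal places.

trehalose 13.43 g; MOPS 9.06 g; L-proline 1.12 g; ammonium nitrate 2.74 g; mannitol 22.41 g

Working volume: 0.824 L.
trehalose: 1.63 g per 100 mL × 824 mL ÷ 100 = 13.43 g
MOPS: 1.1% w/v = 11 g/L → 11 × 0.824 L = 9.06 g
L-proline: 0.136% w/v = 1.36 g/L → 1.36 × 0.824 L = 1.12 g
ammonium nitrate: 3.32 g/L × 0.824 L = 2.74 g
mannitol: 27.2 g/L × 0.824 L = 22.41 g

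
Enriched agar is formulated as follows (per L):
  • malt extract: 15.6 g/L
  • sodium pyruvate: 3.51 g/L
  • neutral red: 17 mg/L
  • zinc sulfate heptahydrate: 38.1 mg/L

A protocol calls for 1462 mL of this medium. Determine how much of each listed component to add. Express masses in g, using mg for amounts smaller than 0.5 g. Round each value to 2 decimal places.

Target volume = 1462 mL = 1.462 L.
malt extract: 15.6 g/L × 1.462 L = 22.81 g
sodium pyruvate: 3.51 g/L × 1.462 L = 5.13 g
neutral red: 17 mg/L × 1.462 L = 24.85 mg
zinc sulfate heptahydrate: 38.1 mg/L × 1.462 L = 55.70 mg

malt extract 22.81 g; sodium pyruvate 5.13 g; neutral red 24.85 mg; zinc sulfate heptahydrate 55.70 mg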